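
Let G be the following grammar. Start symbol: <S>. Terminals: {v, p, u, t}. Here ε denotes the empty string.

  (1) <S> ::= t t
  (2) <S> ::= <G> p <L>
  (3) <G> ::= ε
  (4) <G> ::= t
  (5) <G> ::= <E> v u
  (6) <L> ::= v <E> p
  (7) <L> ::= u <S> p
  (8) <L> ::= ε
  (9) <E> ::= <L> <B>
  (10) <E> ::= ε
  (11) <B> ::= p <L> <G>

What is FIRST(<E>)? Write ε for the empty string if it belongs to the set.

{ε, p, u, v}

FIRST(<L>): from <L>::=v <E> p we get {v}; from <L>::=u <S> p we get {u}; from <L>::=ε we get {ε}. So FIRST(<L>) = {ε, u, v}.
FIRST(<B>): from <B>::=p <L> <G> we get {p}. So FIRST(<B>) = {p}.
FIRST(<E>): from <E>::=<L> <B> we get {p, u, v}; from <E>::=ε we get {ε}. So FIRST(<E>) = {ε, p, u, v}.
FIRST(<G>): from <G>::=ε we get {ε}; from <G>::=t we get {t}; from <G>::=<E> v u we get {p, u, v}. So FIRST(<G>) = {ε, p, t, u, v}.
FIRST(<S>): from <S>::=t t we get {t}; from <S>::=<G> p <L> we get {p, t, u, v}. So FIRST(<S>) = {p, t, u, v}.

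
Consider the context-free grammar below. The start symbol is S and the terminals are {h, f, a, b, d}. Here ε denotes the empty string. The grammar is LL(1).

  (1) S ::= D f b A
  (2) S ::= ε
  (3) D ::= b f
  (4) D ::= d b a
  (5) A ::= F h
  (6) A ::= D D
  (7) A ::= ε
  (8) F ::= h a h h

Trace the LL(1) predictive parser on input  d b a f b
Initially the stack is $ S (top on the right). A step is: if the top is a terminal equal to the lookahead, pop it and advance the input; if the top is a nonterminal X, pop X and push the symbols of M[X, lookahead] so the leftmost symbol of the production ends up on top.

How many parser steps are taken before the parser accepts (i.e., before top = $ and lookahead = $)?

8

step 1: stack=$ S  input=d b a f b $  — expand S ::= D f b A
step 2: stack=$ A b f D  input=d b a f b $  — expand D ::= d b a
step 3: stack=$ A b f a b d  input=d b a f b $  — match d
step 4: stack=$ A b f a b  input=b a f b $  — match b
step 5: stack=$ A b f a  input=a f b $  — match a
step 6: stack=$ A b f  input=f b $  — match f
step 7: stack=$ A b  input=b $  — match b
step 8: stack=$ A  input=$  — expand A ::= ε
Accept reached after 8 steps.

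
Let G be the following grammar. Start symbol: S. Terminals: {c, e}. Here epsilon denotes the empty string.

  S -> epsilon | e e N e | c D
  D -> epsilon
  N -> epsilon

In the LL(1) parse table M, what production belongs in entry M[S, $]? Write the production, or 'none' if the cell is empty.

S -> epsilon

FIRST(S): from S->epsilon we get {epsilon}; from S->e e N e we get {e}; from S->c D we get {c}. So FIRST(S) = {epsilon, c, e}.
FIRST(D): from D->epsilon we get {epsilon}. So FIRST(D) = {epsilon}.
FIRST(N): from N->epsilon we get {epsilon}. So FIRST(N) = {epsilon}.
FOLLOW(S) includes $ since S is the start symbol.
FOLLOW(S): S appears on no right-hand side. Thus FOLLOW(S) = {$}.
For S -> epsilon: FIRST(epsilon) = {epsilon}, so it goes in M[S, t] for t ∈ {}; since epsilon ∈ FIRST, also for every t ∈ FOLLOW(S) = {$}.
For S -> e e N e: FIRST(e e N e) = {e}, so it goes in M[S, t] for t ∈ {e}.
For S -> c D: FIRST(c D) = {c}, so it goes in M[S, t] for t ∈ {c}.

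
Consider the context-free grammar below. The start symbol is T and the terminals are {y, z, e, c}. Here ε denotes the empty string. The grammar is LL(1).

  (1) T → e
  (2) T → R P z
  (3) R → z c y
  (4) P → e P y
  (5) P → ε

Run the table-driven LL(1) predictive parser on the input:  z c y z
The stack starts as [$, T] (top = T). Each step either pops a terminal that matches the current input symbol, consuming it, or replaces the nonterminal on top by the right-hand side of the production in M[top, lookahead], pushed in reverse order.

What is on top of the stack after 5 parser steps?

P

     Stack        Input      Action
  1  $ T          z c y z $  expand T → R P z
  2  $ z P R      z c y z $  expand R → z c y
  3  $ z P y c z  z c y z $  match z
  4  $ z P y c    c y z $    match c
  5  $ z P y      y z $      match y
Stack after step 5: $ z P (top = P).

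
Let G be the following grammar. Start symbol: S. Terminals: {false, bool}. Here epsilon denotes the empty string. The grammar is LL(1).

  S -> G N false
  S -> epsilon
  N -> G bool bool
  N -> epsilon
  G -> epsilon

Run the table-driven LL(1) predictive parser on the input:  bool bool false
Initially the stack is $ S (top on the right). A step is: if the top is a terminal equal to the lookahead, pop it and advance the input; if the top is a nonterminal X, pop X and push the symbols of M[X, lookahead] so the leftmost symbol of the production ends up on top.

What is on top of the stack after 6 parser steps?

false

     Stack                Input              Action
  1  $ S                  bool bool false $  expand S -> G N false
  2  $ false N G          bool bool false $  expand G -> epsilon
  3  $ false N            bool bool false $  expand N -> G bool bool
  4  $ false bool bool G  bool bool false $  expand G -> epsilon
  5  $ false bool bool    bool bool false $  match bool
  6  $ false bool         bool false $       match bool
Stack after step 6: $ false (top = false).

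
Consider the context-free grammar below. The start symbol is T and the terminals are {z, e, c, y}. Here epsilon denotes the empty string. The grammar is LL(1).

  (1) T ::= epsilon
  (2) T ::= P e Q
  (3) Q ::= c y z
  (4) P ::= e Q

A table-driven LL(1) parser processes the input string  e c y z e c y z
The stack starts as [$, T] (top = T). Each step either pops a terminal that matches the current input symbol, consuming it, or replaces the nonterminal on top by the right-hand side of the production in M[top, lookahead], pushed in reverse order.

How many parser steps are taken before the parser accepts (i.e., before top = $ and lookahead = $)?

step 1: stack=$ T  input=e c y z e c y z $  — expand T ::= P e Q
step 2: stack=$ Q e P  input=e c y z e c y z $  — expand P ::= e Q
step 3: stack=$ Q e Q e  input=e c y z e c y z $  — match e
step 4: stack=$ Q e Q  input=c y z e c y z $  — expand Q ::= c y z
step 5: stack=$ Q e z y c  input=c y z e c y z $  — match c
step 6: stack=$ Q e z y  input=y z e c y z $  — match y
step 7: stack=$ Q e z  input=z e c y z $  — match z
step 8: stack=$ Q e  input=e c y z $  — match e
step 9: stack=$ Q  input=c y z $  — expand Q ::= c y z
step 10: stack=$ z y c  input=c y z $  — match c
step 11: stack=$ z y  input=y z $  — match y
step 12: stack=$ z  input=z $  — match z
Accept reached after 12 steps.

12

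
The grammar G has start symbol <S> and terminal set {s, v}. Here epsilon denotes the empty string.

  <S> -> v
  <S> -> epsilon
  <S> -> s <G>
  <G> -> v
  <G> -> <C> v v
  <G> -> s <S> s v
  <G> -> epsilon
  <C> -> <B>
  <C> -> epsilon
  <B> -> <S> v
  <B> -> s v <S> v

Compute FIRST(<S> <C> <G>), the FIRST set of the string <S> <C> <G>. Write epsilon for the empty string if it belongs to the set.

{epsilon, s, v}

FIRST(<S>): from <S>->v we get {v}; from <S>->epsilon we get {epsilon}; from <S>->s <G> we get {s}. So FIRST(<S>) = {epsilon, s, v}.
FIRST(<B>): from <B>-><S> v we get {s, v}; from <B>->s v <S> v we get {s}. So FIRST(<B>) = {s, v}.
FIRST(<C>): from <C>-><B> we get {s, v}; from <C>->epsilon we get {epsilon}. So FIRST(<C>) = {epsilon, s, v}.
FIRST(<G>): from <G>->v we get {v}; from <G>-><C> v v we get {s, v}; from <G>->s <S> s v we get {s}; from <G>->epsilon we get {epsilon}. So FIRST(<G>) = {epsilon, s, v}.
FIRST(<S> <C> <G>): take FIRST of each symbol in turn, carrying on past any symbol whose FIRST contains epsilon; result {epsilon, s, v}.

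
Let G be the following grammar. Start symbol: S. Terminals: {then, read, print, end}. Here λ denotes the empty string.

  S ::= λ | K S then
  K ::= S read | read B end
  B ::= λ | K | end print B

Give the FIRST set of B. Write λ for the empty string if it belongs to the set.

{λ, end, read}

FIRST(S) = {λ, read}  (via K S then)
FIRST(K) = {read}  (via S read)
FIRST(B) = {λ, end, read}  (via K)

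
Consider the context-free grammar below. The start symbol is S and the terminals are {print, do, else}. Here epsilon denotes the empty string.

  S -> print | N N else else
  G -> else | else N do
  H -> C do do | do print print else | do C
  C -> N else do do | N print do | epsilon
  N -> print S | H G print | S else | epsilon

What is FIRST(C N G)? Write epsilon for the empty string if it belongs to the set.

FIRST(G): from G->else we get {else}; from G->else N do we get {else}. So FIRST(G) = {else}.
FIRST(S): from S->print we get {print}; from S->N N else else we get {do, else, print}. So FIRST(S) = {do, else, print}.
FIRST(H): from H->C do do we get {do, else, print}; from H->do print print else we get {do}; from H->do C we get {do}. So FIRST(H) = {do, else, print}.
FIRST(N): from N->print S we get {print}; from N->H G print we get {do, else, print}; from N->S else we get {do, else, print}; from N->epsilon we get {epsilon}. So FIRST(N) = {epsilon, do, else, print}.
FIRST(C): from C->N else do do we get {do, else, print}; from C->N print do we get {do, else, print}; from C->epsilon we get {epsilon}. So FIRST(C) = {epsilon, do, else, print}.
FIRST(C N G): take FIRST of each symbol in turn, carrying on past any symbol whose FIRST contains epsilon; result {do, else, print}.

{do, else, print}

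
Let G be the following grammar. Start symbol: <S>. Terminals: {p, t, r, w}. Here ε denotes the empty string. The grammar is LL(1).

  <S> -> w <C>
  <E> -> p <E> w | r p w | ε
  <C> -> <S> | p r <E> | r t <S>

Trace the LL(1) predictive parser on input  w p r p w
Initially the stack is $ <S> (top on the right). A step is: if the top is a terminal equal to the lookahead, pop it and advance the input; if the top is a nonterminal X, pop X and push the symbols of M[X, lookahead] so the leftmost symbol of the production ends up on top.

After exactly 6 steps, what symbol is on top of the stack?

     Stack      Input        Action
  1  $ <S>      w p r p w $  expand <S> -> w <C>
  2  $ <C> w    w p r p w $  match w
  3  $ <C>      p r p w $    expand <C> -> p r <E>
  4  $ <E> r p  p r p w $    match p
  5  $ <E> r    r p w $      match r
  6  $ <E>      p w $        expand <E> -> p <E> w
Stack after step 6: $ w <E> p (top = p).

p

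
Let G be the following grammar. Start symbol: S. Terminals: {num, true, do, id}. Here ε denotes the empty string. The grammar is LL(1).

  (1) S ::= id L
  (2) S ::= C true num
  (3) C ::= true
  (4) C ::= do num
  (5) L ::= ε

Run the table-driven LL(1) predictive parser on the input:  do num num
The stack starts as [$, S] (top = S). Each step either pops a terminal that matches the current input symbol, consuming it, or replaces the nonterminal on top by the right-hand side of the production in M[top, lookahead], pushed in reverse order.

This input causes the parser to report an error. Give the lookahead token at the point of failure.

     Stack              Input         Action
  1  $ S                do num num $  expand S ::= C true num
  2  $ num true C       do num num $  expand C ::= do num
  3  $ num true num do  do num num $  match do
  4  $ num true num     num num $     match num
  5  $ num true         num $         error: top is terminal true but lookahead is num

num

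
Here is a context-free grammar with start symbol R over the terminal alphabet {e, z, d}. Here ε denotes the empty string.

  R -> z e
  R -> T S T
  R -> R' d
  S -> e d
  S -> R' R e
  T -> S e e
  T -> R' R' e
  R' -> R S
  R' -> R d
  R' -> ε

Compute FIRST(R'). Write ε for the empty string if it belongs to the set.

FIRST(R) = {d, e, z}  (via T S T, R' d)
FIRST(R') = {ε, d, e, z}  (via R S, R d)
FIRST(S) = {d, e, z}  (via R' R e)
FIRST(T) = {d, e, z}  (via S e e, R' R' e)

{ε, d, e, z}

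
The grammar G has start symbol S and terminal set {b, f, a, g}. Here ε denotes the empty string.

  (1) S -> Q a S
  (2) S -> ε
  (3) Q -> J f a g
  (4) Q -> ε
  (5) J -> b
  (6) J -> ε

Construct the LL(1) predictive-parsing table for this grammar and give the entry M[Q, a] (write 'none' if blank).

Q -> ε

FIRST(J): from J->b we get {b}; from J->ε we get {ε}. So FIRST(J) = {ε, b}.
FIRST(Q): from Q->J f a g we get {b, f}; from Q->ε we get {ε}. So FIRST(Q) = {ε, b, f}.
FIRST(S): from S->Q a S we get {a, b, f}; from S->ε we get {ε}. So FIRST(S) = {ε, a, b, f}.
FOLLOW(S) includes $ since S is the start symbol.
FOLLOW(Q): in S->Q a S, Q is followed by a S with FIRST {a}. Thus FOLLOW(Q) = {a}.
For Q -> J f a g: FIRST(J f a g) = {b, f}, so it goes in M[Q, t] for t ∈ {b, f}.
For Q -> ε: FIRST(ε) = {ε}, so it goes in M[Q, t] for t ∈ {}; since ε ∈ FIRST, also for every t ∈ FOLLOW(Q) = {a}.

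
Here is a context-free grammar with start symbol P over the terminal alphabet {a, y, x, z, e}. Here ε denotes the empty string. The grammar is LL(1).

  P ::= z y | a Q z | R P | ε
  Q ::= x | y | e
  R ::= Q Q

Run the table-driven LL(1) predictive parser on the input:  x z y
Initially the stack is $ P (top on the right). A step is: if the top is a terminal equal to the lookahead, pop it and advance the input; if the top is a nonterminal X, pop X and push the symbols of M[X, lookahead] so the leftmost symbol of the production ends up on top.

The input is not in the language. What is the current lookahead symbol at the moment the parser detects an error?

step 1: stack=$ P  input=x z y $  — expand P ::= R P
step 2: stack=$ P R  input=x z y $  — expand R ::= Q Q
step 3: stack=$ P Q Q  input=x z y $  — expand Q ::= x
step 4: stack=$ P Q x  input=x z y $  — match x
step 5: stack=$ P Q  input=z y $  — error: M[Q, z] is empty

z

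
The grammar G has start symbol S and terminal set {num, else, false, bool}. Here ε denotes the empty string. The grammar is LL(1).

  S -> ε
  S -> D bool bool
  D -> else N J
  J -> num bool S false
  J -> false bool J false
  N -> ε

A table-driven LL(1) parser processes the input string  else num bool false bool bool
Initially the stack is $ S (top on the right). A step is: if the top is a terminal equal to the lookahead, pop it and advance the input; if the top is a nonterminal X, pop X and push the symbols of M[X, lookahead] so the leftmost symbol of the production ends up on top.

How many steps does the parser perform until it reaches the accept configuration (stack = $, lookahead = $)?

      Stack                         Input                            Action
   1  $ S                           else num bool false bool bool $  expand S -> D bool bool
   2  $ bool bool D                 else num bool false bool bool $  expand D -> else N J
   3  $ bool bool J N else          else num bool false bool bool $  match else
   4  $ bool bool J N               num bool false bool bool $       expand N -> ε
   5  $ bool bool J                 num bool false bool bool $       expand J -> num bool S false
   6  $ bool bool false S bool num  num bool false bool bool $       match num
   7  $ bool bool false S bool      bool false bool bool $           match bool
   8  $ bool bool false S           false bool bool $                expand S -> ε
   9  $ bool bool false             false bool bool $                match false
  10  $ bool bool                   bool bool $                      match bool
  11  $ bool                        bool $                           match bool
Accept reached after 11 steps.

11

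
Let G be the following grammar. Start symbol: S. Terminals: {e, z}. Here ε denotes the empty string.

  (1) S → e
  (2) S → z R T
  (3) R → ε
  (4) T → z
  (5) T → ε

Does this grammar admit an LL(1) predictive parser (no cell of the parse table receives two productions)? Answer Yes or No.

Yes

FIRST(S) = {e, z}
FIRST(R) = {ε}
FIRST(T) = {ε, z}
FOLLOW(S) = {$}
FOLLOW(R) = {$, z}
FOLLOW(T) = {$}
Each cell of M receives at most one production.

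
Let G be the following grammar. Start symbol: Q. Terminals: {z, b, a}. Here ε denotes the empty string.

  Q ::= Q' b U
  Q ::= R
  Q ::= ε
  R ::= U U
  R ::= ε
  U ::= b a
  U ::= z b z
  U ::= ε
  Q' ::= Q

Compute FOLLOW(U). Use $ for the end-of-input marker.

{$, b, z}

FIRST(U) = {ε, b, z}
FIRST(R) = {ε, b, z}  (via U U)
FIRST(Q) = {ε, b, z}  (via Q' b U, R)
FIRST(Q') = {ε, b, z}  (via Q)
FOLLOW(Q) includes $ since Q is the start symbol.
FOLLOW(Q'): in Q::=Q' b U, Q' is followed by b U with FIRST {b}. Thus FOLLOW(Q') = {b}.
FOLLOW(Q): in Q'::=Q, the suffix after Q is empty, so FOLLOW(Q) ⊇ FOLLOW(Q') = {b}. Thus FOLLOW(Q) = {$, b}.
FOLLOW(R): in Q::=R, the suffix after R is empty, so FOLLOW(R) ⊇ FOLLOW(Q) = {$, b}. Thus FOLLOW(R) = {$, b}.
FOLLOW(U): in Q::=Q' b U, the suffix after U is empty, so FOLLOW(U) ⊇ FOLLOW(Q) = {$, b}; in R::=U U (occurrence 1), U is followed by U with FIRST {ε, b, z}; in R::=U U (occurrence 1), the suffix after U is nullable, so FOLLOW(U) ⊇ FOLLOW(R) = {$, b}; in R::=U U (occurrence 2), the suffix after U is empty, so FOLLOW(U) ⊇ FOLLOW(R) = {$, b}. Thus FOLLOW(U) = {$, b, z}.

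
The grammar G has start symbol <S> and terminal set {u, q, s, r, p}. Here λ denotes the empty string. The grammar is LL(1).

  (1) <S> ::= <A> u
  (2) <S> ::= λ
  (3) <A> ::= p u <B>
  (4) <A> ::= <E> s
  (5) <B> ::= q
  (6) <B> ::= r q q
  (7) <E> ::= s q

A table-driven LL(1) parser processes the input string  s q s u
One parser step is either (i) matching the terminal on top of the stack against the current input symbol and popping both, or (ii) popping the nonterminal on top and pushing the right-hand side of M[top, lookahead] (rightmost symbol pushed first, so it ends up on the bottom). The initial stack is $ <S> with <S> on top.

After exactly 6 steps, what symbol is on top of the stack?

     Stack      Input      Action
  1  $ <S>      s q s u $  expand <S> ::= <A> u
  2  $ u <A>    s q s u $  expand <A> ::= <E> s
  3  $ u s <E>  s q s u $  expand <E> ::= s q
  4  $ u s q s  s q s u $  match s
  5  $ u s q    q s u $    match q
  6  $ u s      s u $      match s
Stack after step 6: $ u (top = u).

u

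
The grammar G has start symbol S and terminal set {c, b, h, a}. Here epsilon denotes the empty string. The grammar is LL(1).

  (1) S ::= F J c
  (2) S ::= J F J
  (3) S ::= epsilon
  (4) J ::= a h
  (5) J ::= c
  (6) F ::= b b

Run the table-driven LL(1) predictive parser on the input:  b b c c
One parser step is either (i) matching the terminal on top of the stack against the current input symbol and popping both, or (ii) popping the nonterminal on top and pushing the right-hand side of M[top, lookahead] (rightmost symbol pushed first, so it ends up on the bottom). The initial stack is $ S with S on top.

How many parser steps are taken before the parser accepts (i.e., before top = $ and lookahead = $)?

7

     Stack      Input      Action
  1  $ S        b b c c $  expand S ::= F J c
  2  $ c J F    b b c c $  expand F ::= b b
  3  $ c J b b  b b c c $  match b
  4  $ c J b    b c c $    match b
  5  $ c J      c c $      expand J ::= c
  6  $ c c      c c $      match c
  7  $ c        c $        match c
Accept reached after 7 steps.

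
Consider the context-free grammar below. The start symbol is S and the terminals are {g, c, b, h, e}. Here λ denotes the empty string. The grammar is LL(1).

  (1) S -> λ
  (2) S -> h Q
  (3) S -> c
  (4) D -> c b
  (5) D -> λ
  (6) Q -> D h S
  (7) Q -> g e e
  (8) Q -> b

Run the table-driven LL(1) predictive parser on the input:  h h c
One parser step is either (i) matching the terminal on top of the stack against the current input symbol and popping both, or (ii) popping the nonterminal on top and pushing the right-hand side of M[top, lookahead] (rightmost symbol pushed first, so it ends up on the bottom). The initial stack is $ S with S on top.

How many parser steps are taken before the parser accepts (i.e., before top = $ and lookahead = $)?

     Stack    Input    Action
  1  $ S      h h c $  expand S -> h Q
  2  $ Q h    h h c $  match h
  3  $ Q      h c $    expand Q -> D h S
  4  $ S h D  h c $    expand D -> λ
  5  $ S h    h c $    match h
  6  $ S      c $      expand S -> c
  7  $ c      c $      match c
Accept reached after 7 steps.

7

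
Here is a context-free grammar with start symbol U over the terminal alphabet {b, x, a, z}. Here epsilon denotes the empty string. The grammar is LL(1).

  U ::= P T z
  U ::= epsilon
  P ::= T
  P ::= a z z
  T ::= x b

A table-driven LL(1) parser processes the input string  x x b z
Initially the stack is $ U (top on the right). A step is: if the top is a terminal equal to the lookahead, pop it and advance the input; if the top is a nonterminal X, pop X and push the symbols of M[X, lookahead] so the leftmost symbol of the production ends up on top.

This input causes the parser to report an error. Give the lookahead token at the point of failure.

x

     Stack      Input      Action
  1  $ U        x x b z $  expand U ::= P T z
  2  $ z T P    x x b z $  expand P ::= T
  3  $ z T T    x x b z $  expand T ::= x b
  4  $ z T b x  x x b z $  match x
  5  $ z T b    x b z $    error: top is terminal b but lookahead is x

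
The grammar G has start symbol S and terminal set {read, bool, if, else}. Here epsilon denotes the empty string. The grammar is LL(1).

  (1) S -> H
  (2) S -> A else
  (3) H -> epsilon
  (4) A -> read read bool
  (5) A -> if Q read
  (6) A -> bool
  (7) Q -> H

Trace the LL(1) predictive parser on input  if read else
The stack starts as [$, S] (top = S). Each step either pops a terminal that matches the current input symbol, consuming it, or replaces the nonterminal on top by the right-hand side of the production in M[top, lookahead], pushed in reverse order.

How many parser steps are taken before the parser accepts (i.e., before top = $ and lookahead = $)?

7

     Stack             Input           Action
  1  $ S               if read else $  expand S -> A else
  2  $ else A          if read else $  expand A -> if Q read
  3  $ else read Q if  if read else $  match if
  4  $ else read Q     read else $     expand Q -> H
  5  $ else read H     read else $     expand H -> epsilon
  6  $ else read       read else $     match read
  7  $ else            else $          match else
Accept reached after 7 steps.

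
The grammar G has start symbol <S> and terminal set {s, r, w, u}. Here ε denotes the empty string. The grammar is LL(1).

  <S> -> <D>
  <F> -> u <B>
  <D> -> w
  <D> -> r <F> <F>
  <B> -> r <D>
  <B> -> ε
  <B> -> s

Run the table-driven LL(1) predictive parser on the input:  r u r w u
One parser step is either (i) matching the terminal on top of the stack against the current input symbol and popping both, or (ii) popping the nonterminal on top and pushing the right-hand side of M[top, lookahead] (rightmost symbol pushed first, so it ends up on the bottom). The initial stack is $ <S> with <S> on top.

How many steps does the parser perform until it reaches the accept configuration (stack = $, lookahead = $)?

step 1: stack=$ <S>  input=r u r w u $  — expand <S> -> <D>
step 2: stack=$ <D>  input=r u r w u $  — expand <D> -> r <F> <F>
step 3: stack=$ <F> <F> r  input=r u r w u $  — match r
step 4: stack=$ <F> <F>  input=u r w u $  — expand <F> -> u <B>
step 5: stack=$ <F> <B> u  input=u r w u $  — match u
step 6: stack=$ <F> <B>  input=r w u $  — expand <B> -> r <D>
step 7: stack=$ <F> <D> r  input=r w u $  — match r
step 8: stack=$ <F> <D>  input=w u $  — expand <D> -> w
step 9: stack=$ <F> w  input=w u $  — match w
step 10: stack=$ <F>  input=u $  — expand <F> -> u <B>
step 11: stack=$ <B> u  input=u $  — match u
step 12: stack=$ <B>  input=$  — expand <B> -> ε
Accept reached after 12 steps.

12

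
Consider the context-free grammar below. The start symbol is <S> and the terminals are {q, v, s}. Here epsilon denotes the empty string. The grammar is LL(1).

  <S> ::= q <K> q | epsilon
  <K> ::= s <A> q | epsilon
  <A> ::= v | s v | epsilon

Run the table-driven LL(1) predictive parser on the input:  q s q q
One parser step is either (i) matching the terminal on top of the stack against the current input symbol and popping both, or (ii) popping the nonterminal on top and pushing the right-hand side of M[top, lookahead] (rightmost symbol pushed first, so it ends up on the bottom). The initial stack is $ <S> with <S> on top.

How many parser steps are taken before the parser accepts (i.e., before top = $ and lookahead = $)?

step 1: stack=$ <S>  input=q s q q $  — expand <S> ::= q <K> q
step 2: stack=$ q <K> q  input=q s q q $  — match q
step 3: stack=$ q <K>  input=s q q $  — expand <K> ::= s <A> q
step 4: stack=$ q q <A> s  input=s q q $  — match s
step 5: stack=$ q q <A>  input=q q $  — expand <A> ::= epsilon
step 6: stack=$ q q  input=q q $  — match q
step 7: stack=$ q  input=q $  — match q
Accept reached after 7 steps.

7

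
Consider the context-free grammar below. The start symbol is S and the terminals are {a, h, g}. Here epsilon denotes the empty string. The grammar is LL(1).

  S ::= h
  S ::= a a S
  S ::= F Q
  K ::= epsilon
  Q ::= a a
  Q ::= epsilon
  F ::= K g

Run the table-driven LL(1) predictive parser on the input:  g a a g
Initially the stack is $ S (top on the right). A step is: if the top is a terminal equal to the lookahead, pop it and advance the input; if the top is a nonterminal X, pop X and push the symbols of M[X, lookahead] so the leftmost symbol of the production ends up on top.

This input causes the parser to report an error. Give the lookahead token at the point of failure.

g

     Stack    Input      Action
  1  $ S      g a a g $  expand S ::= F Q
  2  $ Q F    g a a g $  expand F ::= K g
  3  $ Q g K  g a a g $  expand K ::= epsilon
  4  $ Q g    g a a g $  match g
  5  $ Q      a a g $    expand Q ::= a a
  6  $ a a    a a g $    match a
  7  $ a      a g $      match a
  8  $        g $        error: stack empty but input remains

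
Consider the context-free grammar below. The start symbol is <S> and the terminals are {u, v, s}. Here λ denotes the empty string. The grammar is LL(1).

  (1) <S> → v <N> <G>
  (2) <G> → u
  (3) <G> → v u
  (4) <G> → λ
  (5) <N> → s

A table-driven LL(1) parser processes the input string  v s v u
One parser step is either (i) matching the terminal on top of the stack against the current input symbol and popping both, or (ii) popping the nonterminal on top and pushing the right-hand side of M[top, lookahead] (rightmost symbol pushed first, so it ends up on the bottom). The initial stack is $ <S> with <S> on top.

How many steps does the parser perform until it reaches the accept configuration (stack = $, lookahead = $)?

step 1: stack=$ <S>  input=v s v u $  — expand <S> → v <N> <G>
step 2: stack=$ <G> <N> v  input=v s v u $  — match v
step 3: stack=$ <G> <N>  input=s v u $  — expand <N> → s
step 4: stack=$ <G> s  input=s v u $  — match s
step 5: stack=$ <G>  input=v u $  — expand <G> → v u
step 6: stack=$ u v  input=v u $  — match v
step 7: stack=$ u  input=u $  — match u
Accept reached after 7 steps.

7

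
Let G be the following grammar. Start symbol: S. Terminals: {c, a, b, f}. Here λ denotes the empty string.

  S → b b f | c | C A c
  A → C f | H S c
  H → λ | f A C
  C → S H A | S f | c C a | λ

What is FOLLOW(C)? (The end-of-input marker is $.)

FIRST(H): from H→λ we get {λ}; from H→f A C we get {f}. So FIRST(H) = {λ, f}.
FIRST(S): from S→b b f we get {b}; from S→c we get {c}; from S→C A c we get {b, c, f}. So FIRST(S) = {b, c, f}.
FIRST(C): from C→S H A we get {b, c, f}; from C→S f we get {b, c, f}; from C→c C a we get {c}; from C→λ we get {λ}. So FIRST(C) = {λ, b, c, f}.
FIRST(A): from A→C f we get {b, c, f}; from A→H S c we get {b, c, f}. So FIRST(A) = {b, c, f}.
FOLLOW(S) includes $ since S is the start symbol.
FOLLOW(S): in A→H S c, S is followed by c with FIRST {c}; in C→S H A, S is followed by H A with FIRST {b, c, f}; in C→S f, S is followed by f with FIRST {f}. Thus FOLLOW(S) = {$, b, c, f}.
FOLLOW(H): in A→H S c, H is followed by S c with FIRST {b, c, f}; in C→S H A, H is followed by A with FIRST {b, c, f}. Thus FOLLOW(H) = {b, c, f}.
FOLLOW(C): in S→C A c, C is followed by A c with FIRST {b, c, f}; in A→C f, C is followed by f with FIRST {f}; in H→f A C, the suffix after C is empty, so FOLLOW(C) ⊇ FOLLOW(H) = {b, c, f}; in C→c C a, C is followed by a with FIRST {a}. Thus FOLLOW(C) = {a, b, c, f}.
FOLLOW(A): in S→C A c, A is followed by c with FIRST {c}; in H→f A C, A is followed by C with FIRST {λ, b, c, f}; in H→f A C, the suffix after A is nullable, so FOLLOW(A) ⊇ FOLLOW(H) = {b, c, f}; in C→S H A, the suffix after A is empty, so FOLLOW(A) ⊇ FOLLOW(C) = {a, b, c, f}. Thus FOLLOW(A) = {a, b, c, f}.

{a, b, c, f}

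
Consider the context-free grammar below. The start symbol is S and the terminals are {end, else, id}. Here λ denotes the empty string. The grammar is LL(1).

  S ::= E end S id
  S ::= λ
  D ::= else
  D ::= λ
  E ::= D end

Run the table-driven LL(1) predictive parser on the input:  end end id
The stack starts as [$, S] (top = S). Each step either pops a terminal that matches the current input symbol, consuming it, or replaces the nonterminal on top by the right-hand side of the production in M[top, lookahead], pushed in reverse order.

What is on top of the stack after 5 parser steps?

S

     Stack             Input         Action
  1  $ S               end end id $  expand S ::= E end S id
  2  $ id S end E      end end id $  expand E ::= D end
  3  $ id S end end D  end end id $  expand D ::= λ
  4  $ id S end end    end end id $  match end
  5  $ id S end        end id $      match end
Stack after step 5: $ id S (top = S).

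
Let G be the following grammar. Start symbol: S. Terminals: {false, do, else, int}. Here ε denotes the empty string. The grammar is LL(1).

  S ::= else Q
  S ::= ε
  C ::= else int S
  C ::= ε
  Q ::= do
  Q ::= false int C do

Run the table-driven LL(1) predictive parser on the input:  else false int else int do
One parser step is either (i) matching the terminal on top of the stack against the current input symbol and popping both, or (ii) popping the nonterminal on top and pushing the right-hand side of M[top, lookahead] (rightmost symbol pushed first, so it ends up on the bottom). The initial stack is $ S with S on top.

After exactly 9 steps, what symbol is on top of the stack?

do

step 1: stack=$ S  input=else false int else int do $  — expand S ::= else Q
step 2: stack=$ Q else  input=else false int else int do $  — match else
step 3: stack=$ Q  input=false int else int do $  — expand Q ::= false int C do
step 4: stack=$ do C int false  input=false int else int do $  — match false
step 5: stack=$ do C int  input=int else int do $  — match int
step 6: stack=$ do C  input=else int do $  — expand C ::= else int S
step 7: stack=$ do S int else  input=else int do $  — match else
step 8: stack=$ do S int  input=int do $  — match int
step 9: stack=$ do S  input=do $  — expand S ::= ε
Stack after step 9: $ do (top = do).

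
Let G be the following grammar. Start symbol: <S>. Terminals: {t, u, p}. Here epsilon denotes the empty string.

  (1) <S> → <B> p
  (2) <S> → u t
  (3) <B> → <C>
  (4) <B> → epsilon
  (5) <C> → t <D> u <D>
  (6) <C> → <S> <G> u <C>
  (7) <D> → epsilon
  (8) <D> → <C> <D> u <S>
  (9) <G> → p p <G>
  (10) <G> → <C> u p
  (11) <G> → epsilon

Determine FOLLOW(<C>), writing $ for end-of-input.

{p, t, u}

FIRST(<S>): from <S>→<B> p we get {p, t, u}; from <S>→u t we get {u}. So FIRST(<S>) = {p, t, u}.
FIRST(<C>): from <C>→t <D> u <D> we get {t}; from <C>→<S> <G> u <C> we get {p, t, u}. So FIRST(<C>) = {p, t, u}.
FIRST(<B>): from <B>→<C> we get {p, t, u}; from <B>→epsilon we get {epsilon}. So FIRST(<B>) = {epsilon, p, t, u}.
FIRST(<D>): from <D>→epsilon we get {epsilon}; from <D>→<C> <D> u <S> we get {p, t, u}. So FIRST(<D>) = {epsilon, p, t, u}.
FIRST(<G>): from <G>→p p <G> we get {p}; from <G>→<C> u p we get {p, t, u}; from <G>→epsilon we get {epsilon}. So FIRST(<G>) = {epsilon, p, t, u}.
FOLLOW(<S>) includes $ since <S> is the start symbol.
FOLLOW(<B>): in <S>→<B> p, <B> is followed by p with FIRST {p}. Thus FOLLOW(<B>) = {p}.
FOLLOW(<C>): in <B>→<C>, the suffix after <C> is empty, so FOLLOW(<C>) ⊇ FOLLOW(<B>) = {p}; in <C>→<S> <G> u <C>, the suffix after <C> is empty (adds nothing new); in <D>→<C> <D> u <S>, <C> is followed by <D> u <S> with FIRST {p, t, u}; in <G>→<C> u p, <C> is followed by u p with FIRST {u}. Thus FOLLOW(<C>) = {p, t, u}.
FOLLOW(<D>): in <C>→t <D> u <D> (occurrence 1), <D> is followed by u <D> with FIRST {u}; in <C>→t <D> u <D> (occurrence 2), the suffix after <D> is empty, so FOLLOW(<D>) ⊇ FOLLOW(<C>) = {p, t, u}; in <D>→<C> <D> u <S>, <D> is followed by u <S> with FIRST {u}. Thus FOLLOW(<D>) = {p, t, u}.
FOLLOW(<S>): in <C>→<S> <G> u <C>, <S> is followed by <G> u <C> with FIRST {p, t, u}; in <D>→<C> <D> u <S>, the suffix after <S> is empty, so FOLLOW(<S>) ⊇ FOLLOW(<D>) = {p, t, u}. Thus FOLLOW(<S>) = {$, p, t, u}.
FOLLOW(<G>): in <C>→<S> <G> u <C>, <G> is followed by u <C> with FIRST {u}; in <G>→p p <G>, the suffix after <G> is empty (adds nothing new). Thus FOLLOW(<G>) = {u}.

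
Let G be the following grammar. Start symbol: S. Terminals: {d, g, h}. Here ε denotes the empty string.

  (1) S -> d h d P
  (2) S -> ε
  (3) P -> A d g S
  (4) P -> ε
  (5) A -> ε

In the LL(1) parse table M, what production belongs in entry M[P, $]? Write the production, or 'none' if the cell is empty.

P -> ε

FIRST(S): from S->d h d P we get {d}; from S->ε we get {ε}. So FIRST(S) = {ε, d}.
FIRST(A): from A->ε we get {ε}. So FIRST(A) = {ε}.
FIRST(P): from P->A d g S we get {d}; from P->ε we get {ε}. So FIRST(P) = {ε, d}.
FOLLOW(S) includes $ since S is the start symbol.
FOLLOW(S): in P->A d g S, the suffix after S is empty, so FOLLOW(S) ⊇ FOLLOW(P) = {$}. Thus FOLLOW(S) = {$}.
FOLLOW(P): in S->d h d P, the suffix after P is empty, so FOLLOW(P) ⊇ FOLLOW(S) = {$}. Thus FOLLOW(P) = {$}.
For P -> A d g S: FIRST(A d g S) = {d}, so it goes in M[P, t] for t ∈ {d}.
For P -> ε: FIRST(ε) = {ε}, so it goes in M[P, t] for t ∈ {}; since ε ∈ FIRST, also for every t ∈ FOLLOW(P) = {$}.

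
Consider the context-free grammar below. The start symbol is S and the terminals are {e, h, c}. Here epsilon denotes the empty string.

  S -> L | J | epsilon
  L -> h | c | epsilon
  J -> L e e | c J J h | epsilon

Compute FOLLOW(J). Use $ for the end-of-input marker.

{$, c, e, h}

FIRST(L) = {epsilon, c, h}
FIRST(J) = {epsilon, c, e, h}  (via L e e)
FIRST(S) = {epsilon, c, e, h}  (via L, J)
FOLLOW(S) includes $ since S is the start symbol.
FOLLOW(S): S appears on no right-hand side. Thus FOLLOW(S) = {$}.
FOLLOW(L): in S->L, the suffix after L is empty, so FOLLOW(L) ⊇ FOLLOW(S) = {$}; in J->L e e, L is followed by e e with FIRST {e}. Thus FOLLOW(L) = {$, e}.
FOLLOW(J): in S->J, the suffix after J is empty, so FOLLOW(J) ⊇ FOLLOW(S) = {$}; in J->c J J h (occurrence 1), J is followed by J h with FIRST {c, e, h}; in J->c J J h (occurrence 2), J is followed by h with FIRST {h}. Thus FOLLOW(J) = {$, c, e, h}.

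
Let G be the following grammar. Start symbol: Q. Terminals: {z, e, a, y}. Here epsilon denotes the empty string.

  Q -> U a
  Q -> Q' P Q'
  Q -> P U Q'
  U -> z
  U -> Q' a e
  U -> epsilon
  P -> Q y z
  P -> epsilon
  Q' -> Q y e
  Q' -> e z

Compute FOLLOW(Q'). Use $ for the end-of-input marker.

FIRST(Q) = {a, e, z}  (via U a, Q' P Q', P U Q')
FIRST(P) = {epsilon, a, e, z}  (via Q y z)
FIRST(Q') = {a, e, z}  (via Q y e)
FIRST(U) = {epsilon, a, e, z}  (via Q' a e)
FOLLOW(Q) includes $ since Q is the start symbol.
FOLLOW(Q): in P->Q y z, Q is followed by y z with FIRST {y}; in Q'->Q y e, Q is followed by y e with FIRST {y}. Thus FOLLOW(Q) = {$, y}.
FOLLOW(U): in Q->U a, U is followed by a with FIRST {a}; in Q->P U Q', U is followed by Q' with FIRST {a, e, z}. Thus FOLLOW(U) = {a, e, z}.
FOLLOW(P): in Q->Q' P Q', P is followed by Q' with FIRST {a, e, z}; in Q->P U Q', P is followed by U Q' with FIRST {a, e, z}. Thus FOLLOW(P) = {a, e, z}.
FOLLOW(Q'): in Q->Q' P Q' (occurrence 1), Q' is followed by P Q' with FIRST {a, e, z}; in Q->Q' P Q' (occurrence 2), the suffix after Q' is empty, so FOLLOW(Q') ⊇ FOLLOW(Q) = {$, y}; in Q->P U Q', the suffix after Q' is empty, so FOLLOW(Q') ⊇ FOLLOW(Q) = {$, y}; in U->Q' a e, Q' is followed by a e with FIRST {a}. Thus FOLLOW(Q') = {$, a, e, y, z}.

{$, a, e, y, z}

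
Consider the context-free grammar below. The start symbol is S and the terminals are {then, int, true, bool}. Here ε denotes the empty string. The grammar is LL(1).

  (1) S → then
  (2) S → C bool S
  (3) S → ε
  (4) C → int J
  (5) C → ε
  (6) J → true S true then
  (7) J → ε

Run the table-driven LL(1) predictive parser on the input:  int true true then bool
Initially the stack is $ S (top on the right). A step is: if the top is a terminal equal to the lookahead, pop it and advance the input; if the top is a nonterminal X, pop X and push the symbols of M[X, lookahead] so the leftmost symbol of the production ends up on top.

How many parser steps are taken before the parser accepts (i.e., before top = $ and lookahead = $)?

step 1: stack=$ S  input=int true true then bool $  — expand S → C bool S
step 2: stack=$ S bool C  input=int true true then bool $  — expand C → int J
step 3: stack=$ S bool J int  input=int true true then bool $  — match int
step 4: stack=$ S bool J  input=true true then bool $  — expand J → true S true then
step 5: stack=$ S bool then true S true  input=true true then bool $  — match true
step 6: stack=$ S bool then true S  input=true then bool $  — expand S → ε
step 7: stack=$ S bool then true  input=true then bool $  — match true
step 8: stack=$ S bool then  input=then bool $  — match then
step 9: stack=$ S bool  input=bool $  — match bool
step 10: stack=$ S  input=$  — expand S → ε
Accept reached after 10 steps.

10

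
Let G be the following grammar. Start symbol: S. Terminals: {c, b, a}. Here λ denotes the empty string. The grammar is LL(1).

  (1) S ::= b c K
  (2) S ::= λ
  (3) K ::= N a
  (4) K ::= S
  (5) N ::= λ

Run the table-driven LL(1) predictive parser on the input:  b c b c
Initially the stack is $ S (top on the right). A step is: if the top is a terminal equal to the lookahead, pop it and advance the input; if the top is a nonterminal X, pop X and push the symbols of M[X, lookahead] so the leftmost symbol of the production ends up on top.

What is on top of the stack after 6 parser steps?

c

     Stack    Input      Action
  1  $ S      b c b c $  expand S ::= b c K
  2  $ K c b  b c b c $  match b
  3  $ K c    c b c $    match c
  4  $ K      b c $      expand K ::= S
  5  $ S      b c $      expand S ::= b c K
  6  $ K c b  b c $      match b
Stack after step 6: $ K c (top = c).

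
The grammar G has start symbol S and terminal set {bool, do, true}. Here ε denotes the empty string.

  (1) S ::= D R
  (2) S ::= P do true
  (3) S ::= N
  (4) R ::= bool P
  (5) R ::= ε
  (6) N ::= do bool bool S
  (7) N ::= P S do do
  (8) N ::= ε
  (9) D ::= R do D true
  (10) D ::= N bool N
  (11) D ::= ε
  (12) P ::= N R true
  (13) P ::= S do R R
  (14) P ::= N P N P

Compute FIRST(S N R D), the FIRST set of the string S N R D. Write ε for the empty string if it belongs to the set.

FIRST(R) = {ε, bool}
FIRST(S) = {ε, bool, do, true}  (via D R, P do true, N)
FIRST(N) = {ε, bool, do, true}  (via P S do do)
FIRST(D) = {ε, bool, do, true}  (via R do D true, N bool N)
FIRST(P) = {bool, do, true}  (via N R true, S do R R, N P N P)
FIRST(S N R D): take FIRST of each symbol in turn, carrying on past any symbol whose FIRST contains ε; result {ε, bool, do, true}.

{ε, bool, do, true}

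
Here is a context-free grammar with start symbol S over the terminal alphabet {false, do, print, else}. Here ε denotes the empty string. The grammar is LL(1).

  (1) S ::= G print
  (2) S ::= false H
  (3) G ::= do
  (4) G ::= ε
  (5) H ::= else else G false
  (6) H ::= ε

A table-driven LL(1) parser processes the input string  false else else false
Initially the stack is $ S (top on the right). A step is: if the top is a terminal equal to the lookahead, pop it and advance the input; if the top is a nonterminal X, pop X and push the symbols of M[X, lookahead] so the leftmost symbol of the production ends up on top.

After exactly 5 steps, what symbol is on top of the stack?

step 1: stack=$ S  input=false else else false $  — expand S ::= false H
step 2: stack=$ H false  input=false else else false $  — match false
step 3: stack=$ H  input=else else false $  — expand H ::= else else G false
step 4: stack=$ false G else else  input=else else false $  — match else
step 5: stack=$ false G else  input=else false $  — match else
Stack after step 5: $ false G (top = G).

G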